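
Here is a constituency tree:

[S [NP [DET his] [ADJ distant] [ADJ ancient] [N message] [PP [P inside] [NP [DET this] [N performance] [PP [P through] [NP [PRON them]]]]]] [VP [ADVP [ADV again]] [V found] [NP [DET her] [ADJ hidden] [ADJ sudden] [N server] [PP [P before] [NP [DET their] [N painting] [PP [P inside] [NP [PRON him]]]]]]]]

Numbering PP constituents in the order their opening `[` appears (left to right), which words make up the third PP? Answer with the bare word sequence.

In left-to-right order the PP constituents are "inside this performance through them"; "through them"; "before their painting inside him"; "inside him". Number 3 is "before their painting inside him".

before their painting inside him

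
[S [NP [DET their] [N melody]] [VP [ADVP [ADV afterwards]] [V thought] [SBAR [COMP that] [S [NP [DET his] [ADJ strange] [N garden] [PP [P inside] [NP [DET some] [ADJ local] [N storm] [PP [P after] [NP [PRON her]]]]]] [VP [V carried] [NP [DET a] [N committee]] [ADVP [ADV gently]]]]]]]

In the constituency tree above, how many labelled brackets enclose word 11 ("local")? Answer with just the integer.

8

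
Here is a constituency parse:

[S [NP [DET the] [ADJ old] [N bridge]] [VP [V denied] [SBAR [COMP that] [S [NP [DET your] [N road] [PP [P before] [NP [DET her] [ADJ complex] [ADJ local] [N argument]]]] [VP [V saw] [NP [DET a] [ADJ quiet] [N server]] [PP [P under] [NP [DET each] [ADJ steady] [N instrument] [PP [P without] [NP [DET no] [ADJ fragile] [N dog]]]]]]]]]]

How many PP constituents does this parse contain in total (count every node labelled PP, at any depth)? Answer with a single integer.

3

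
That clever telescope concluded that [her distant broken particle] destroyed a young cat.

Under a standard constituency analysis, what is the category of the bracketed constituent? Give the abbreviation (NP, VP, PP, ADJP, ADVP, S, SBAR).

NP

The bracketed span "her distant broken particle" is headed by "particle", making it a noun phrase (NP).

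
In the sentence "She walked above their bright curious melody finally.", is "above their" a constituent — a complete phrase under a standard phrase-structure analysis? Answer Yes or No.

No

The sequence begins inside the preposition "above" and ends inside the noun phrase "their bright curious melody"; it crosses a phrase boundary, so no single node in the tree spans exactly those words.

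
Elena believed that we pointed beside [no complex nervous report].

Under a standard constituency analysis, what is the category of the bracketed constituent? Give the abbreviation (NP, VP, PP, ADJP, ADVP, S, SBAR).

NP

The span is built around the noun "report" — a noun phrase (NP).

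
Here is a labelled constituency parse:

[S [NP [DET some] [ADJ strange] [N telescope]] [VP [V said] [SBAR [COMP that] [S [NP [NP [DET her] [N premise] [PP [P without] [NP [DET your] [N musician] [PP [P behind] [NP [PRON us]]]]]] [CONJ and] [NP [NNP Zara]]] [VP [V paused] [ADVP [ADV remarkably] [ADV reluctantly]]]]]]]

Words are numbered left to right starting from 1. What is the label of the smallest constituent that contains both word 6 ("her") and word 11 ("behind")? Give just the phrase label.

NP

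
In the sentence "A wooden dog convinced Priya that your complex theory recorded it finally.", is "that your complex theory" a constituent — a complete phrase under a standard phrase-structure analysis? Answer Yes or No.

No

The smallest constituent containing the whole sequence is the subordinate clause [SBAR that your complex theory recorded it finally], but the sequence is only part of it — it straddles the boundary between complementizer "that" and clause "your complex theory recorded it finally".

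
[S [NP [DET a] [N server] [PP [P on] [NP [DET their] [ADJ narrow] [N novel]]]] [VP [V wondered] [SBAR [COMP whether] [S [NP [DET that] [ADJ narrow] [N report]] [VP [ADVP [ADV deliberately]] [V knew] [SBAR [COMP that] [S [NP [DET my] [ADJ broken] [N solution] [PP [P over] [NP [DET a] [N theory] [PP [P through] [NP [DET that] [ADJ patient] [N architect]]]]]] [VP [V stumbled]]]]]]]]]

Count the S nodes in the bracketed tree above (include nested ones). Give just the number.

3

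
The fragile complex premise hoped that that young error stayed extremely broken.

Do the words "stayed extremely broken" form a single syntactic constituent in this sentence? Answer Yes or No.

Yes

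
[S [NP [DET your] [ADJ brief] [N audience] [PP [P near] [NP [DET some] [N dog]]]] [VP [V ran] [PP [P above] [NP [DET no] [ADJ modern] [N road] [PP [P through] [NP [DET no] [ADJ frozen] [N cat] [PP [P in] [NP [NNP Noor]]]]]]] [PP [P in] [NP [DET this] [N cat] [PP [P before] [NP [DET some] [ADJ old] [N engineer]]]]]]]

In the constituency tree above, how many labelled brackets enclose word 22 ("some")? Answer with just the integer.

7

Counting open brackets not yet closed at "some": [S [VP [PP [NP [PP [NP [DET = 7.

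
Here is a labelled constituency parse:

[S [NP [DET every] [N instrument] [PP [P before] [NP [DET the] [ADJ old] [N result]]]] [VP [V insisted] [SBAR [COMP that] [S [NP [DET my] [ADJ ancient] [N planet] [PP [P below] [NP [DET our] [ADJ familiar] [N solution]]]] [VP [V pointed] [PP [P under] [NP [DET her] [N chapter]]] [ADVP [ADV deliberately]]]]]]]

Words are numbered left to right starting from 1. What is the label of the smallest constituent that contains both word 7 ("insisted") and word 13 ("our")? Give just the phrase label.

VP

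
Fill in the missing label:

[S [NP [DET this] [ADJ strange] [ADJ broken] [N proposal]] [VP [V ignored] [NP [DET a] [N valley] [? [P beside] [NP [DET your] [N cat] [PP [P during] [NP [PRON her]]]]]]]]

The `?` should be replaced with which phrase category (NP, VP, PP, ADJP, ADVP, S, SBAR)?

PP

The `?` node immediately contains: P 'beside', NP. That is the internal structure of a prepositional phrase, so the label is PP.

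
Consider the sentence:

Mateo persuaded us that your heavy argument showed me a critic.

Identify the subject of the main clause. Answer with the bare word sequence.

The subject of the main clause is the NP immediately before the verb "persuaded": "Mateo".

Mateo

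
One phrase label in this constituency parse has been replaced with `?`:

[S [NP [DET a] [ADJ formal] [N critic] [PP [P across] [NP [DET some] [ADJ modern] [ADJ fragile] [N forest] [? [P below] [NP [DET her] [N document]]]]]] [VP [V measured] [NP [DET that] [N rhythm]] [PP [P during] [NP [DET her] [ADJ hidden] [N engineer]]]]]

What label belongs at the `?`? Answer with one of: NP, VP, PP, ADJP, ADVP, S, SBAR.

PP

The `?` node immediately contains: P 'below', NP. That is the internal structure of a prepositional phrase, so the label is PP.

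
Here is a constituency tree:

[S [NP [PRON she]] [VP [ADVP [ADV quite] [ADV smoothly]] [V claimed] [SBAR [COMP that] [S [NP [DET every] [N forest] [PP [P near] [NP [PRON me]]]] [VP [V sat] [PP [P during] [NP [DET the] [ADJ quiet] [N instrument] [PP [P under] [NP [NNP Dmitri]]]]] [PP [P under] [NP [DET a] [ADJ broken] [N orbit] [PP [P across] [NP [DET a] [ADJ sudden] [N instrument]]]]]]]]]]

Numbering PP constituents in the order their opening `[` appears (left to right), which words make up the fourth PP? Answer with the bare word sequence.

under a broken orbit across a sudden instrument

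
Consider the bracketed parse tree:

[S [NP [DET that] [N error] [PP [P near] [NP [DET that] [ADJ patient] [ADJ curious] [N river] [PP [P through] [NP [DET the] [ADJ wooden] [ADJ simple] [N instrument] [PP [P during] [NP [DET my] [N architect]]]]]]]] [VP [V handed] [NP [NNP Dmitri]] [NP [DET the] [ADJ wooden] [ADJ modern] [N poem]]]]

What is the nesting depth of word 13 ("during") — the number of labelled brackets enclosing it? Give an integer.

8

Counting open brackets not yet closed at "during": [S [NP [PP [NP [PP [NP [PP [P = 8.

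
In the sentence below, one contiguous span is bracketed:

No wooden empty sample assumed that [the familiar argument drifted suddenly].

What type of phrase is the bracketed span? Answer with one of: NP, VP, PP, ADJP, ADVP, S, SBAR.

S

The bracketed span "the familiar argument drifted suddenly" is headed by "drifted", making it a clause (S).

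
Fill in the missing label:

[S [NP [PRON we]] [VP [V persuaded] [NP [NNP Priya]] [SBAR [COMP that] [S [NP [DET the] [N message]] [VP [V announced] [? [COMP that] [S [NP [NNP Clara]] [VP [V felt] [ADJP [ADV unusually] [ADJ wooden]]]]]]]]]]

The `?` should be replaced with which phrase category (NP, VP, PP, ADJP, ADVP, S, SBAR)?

SBAR

A constituent whose immediate children are COMP 'that', S is a subordinate clause: SBAR.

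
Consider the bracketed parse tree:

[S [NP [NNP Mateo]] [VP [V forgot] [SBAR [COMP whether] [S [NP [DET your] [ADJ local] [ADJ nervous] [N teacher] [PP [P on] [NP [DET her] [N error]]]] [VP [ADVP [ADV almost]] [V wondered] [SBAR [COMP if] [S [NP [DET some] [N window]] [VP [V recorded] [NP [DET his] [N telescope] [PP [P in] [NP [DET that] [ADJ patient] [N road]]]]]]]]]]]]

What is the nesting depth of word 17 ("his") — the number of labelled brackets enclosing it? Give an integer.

Counting open brackets not yet closed at "his": [S [VP [SBAR [S [VP [SBAR [S [VP [NP [DET = 10.

10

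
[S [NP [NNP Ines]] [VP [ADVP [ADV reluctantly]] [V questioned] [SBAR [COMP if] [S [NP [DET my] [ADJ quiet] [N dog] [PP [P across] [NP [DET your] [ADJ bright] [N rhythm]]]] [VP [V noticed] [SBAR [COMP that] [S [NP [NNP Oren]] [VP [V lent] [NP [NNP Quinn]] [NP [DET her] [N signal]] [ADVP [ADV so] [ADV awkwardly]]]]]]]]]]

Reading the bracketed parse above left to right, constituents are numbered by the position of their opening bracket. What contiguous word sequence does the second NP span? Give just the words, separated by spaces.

my quiet dog across your bright rhythm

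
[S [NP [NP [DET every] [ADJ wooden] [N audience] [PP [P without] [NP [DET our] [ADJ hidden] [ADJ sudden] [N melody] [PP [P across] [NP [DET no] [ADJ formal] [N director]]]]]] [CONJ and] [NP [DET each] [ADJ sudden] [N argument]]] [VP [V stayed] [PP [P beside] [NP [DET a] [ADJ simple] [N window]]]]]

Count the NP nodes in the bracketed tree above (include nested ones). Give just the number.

6

Scanning left to right, an opening `[NP` appears at word positions 1, 1, 5, 10, 14, 19 — 6 in total.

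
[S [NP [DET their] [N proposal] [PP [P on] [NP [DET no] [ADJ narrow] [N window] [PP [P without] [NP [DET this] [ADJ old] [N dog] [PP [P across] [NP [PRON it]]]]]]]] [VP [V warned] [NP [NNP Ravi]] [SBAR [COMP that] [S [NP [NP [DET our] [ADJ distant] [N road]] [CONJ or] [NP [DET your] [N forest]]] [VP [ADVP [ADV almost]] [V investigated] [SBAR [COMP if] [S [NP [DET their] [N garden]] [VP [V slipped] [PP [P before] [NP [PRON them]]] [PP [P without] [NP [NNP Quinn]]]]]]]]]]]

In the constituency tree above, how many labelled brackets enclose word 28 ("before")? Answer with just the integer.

10

The word sits inside P, which is inside PP, inside VP, inside S, inside SBAR, inside VP, inside S, inside SBAR, inside VP, inside S — 10 brackets in all.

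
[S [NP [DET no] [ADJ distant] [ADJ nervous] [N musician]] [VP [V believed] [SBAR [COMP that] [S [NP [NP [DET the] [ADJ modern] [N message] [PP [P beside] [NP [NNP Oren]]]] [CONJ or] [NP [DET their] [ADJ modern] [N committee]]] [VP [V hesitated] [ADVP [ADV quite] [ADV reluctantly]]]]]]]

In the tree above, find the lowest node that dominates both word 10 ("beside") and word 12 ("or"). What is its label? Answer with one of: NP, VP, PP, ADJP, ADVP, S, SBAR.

Word 10 lies under S → VP → SBAR → S → NP → NP → PP → P; word 12 lies under S → VP → SBAR → S → NP → CONJ. The lowest shared node is the NP.

NP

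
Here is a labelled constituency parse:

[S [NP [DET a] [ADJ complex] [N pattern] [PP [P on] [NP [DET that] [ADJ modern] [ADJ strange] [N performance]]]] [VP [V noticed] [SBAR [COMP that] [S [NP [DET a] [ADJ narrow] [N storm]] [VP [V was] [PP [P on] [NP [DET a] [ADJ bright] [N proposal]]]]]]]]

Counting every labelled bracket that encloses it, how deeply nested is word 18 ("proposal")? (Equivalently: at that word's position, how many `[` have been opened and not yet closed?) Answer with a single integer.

Path from the root down to the word: S → VP → SBAR → S → VP → PP → NP → N. That is 8 enclosing brackets.

8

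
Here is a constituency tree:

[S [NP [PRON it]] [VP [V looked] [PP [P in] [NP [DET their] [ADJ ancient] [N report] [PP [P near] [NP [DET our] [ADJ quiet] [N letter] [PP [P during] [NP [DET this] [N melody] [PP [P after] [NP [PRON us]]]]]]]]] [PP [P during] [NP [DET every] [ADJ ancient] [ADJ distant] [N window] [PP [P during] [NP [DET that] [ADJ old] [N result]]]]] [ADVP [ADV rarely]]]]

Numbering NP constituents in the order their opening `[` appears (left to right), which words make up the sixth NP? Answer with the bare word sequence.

every ancient distant window during that old result

The NP opening brackets appear, in order, over: "it"; "their ancient report near our quiet letter during this melody after us"; "our quiet letter during this melody after us"; "this melody after us"; "us"; "every ancient distant window during that old result"; "that old result". The sixth one spans "every ancient distant window during that old result".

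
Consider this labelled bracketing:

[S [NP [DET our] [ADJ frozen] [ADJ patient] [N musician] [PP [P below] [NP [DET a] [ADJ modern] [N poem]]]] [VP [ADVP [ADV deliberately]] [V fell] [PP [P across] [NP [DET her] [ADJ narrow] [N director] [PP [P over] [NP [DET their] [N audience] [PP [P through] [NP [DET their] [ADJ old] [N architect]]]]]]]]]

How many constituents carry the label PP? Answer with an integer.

4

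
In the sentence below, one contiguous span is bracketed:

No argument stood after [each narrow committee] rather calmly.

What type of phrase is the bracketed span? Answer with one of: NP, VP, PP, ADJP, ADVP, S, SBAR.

The span is built around the noun "committee" — a noun phrase (NP).

NP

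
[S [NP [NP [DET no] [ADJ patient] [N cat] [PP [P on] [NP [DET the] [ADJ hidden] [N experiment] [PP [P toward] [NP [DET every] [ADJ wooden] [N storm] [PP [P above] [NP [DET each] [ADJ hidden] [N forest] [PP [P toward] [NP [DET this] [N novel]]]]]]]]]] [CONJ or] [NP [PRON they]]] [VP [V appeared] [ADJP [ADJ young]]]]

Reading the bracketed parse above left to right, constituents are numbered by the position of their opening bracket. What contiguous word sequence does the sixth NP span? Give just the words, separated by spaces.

Opening `[NP` markers occur at word positions 1, 1, 5, 9, 13, 17, 20; the sixth of these opens the constituent [NP this novel].

this novel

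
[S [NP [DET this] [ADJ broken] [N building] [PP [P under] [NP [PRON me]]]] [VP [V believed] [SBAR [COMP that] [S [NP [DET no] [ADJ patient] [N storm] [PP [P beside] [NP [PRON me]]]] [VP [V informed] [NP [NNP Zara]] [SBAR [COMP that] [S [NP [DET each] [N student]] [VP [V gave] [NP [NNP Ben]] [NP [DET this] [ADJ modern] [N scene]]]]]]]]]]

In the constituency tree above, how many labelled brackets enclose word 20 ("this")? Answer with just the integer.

Path from the root down to the word: S → VP → SBAR → S → VP → SBAR → S → VP → NP → DET. That is 10 enclosing brackets.

10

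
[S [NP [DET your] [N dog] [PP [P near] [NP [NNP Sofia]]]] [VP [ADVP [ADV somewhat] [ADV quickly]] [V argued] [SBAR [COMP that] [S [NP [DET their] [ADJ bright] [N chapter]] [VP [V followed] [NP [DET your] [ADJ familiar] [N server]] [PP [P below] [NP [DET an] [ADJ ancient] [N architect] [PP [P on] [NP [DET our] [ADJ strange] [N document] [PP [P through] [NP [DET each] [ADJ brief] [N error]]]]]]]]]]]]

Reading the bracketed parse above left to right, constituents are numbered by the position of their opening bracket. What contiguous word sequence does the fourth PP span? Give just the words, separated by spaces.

through each brief error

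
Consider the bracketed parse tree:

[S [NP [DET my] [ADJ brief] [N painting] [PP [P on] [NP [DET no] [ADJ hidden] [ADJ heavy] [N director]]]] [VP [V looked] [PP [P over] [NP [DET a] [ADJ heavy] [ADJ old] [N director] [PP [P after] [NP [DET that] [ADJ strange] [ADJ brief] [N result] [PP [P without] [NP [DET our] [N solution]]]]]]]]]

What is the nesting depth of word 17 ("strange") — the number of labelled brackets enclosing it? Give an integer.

7

Path from the root down to the word: S → VP → PP → NP → PP → NP → ADJ. That is 7 enclosing brackets.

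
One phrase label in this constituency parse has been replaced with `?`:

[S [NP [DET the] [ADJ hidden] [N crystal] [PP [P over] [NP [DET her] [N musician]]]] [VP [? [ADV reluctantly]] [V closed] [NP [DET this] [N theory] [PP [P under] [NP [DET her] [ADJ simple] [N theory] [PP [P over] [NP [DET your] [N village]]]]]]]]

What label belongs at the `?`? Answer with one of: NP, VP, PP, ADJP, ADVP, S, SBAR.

ADVP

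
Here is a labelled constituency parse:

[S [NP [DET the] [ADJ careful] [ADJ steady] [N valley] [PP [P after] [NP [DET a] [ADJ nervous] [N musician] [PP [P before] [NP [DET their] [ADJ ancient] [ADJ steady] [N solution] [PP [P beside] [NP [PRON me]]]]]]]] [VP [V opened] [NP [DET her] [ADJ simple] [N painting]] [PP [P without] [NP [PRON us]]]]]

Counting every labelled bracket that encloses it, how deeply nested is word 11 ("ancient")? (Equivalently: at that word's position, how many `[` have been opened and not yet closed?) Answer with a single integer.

7

Path from the root down to the word: S → NP → PP → NP → PP → NP → ADJ. That is 7 enclosing brackets.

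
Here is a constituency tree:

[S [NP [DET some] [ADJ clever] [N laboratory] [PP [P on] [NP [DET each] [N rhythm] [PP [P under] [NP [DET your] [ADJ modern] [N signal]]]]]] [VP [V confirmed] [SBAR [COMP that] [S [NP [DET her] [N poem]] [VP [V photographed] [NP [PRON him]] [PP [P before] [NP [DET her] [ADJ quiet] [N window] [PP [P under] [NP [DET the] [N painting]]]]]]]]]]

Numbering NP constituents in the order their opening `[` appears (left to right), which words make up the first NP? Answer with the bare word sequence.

some clever laboratory on each rhythm under your modern signal

In left-to-right order the NP constituents are "some clever laboratory on each rhythm under your modern signal"; "each rhythm under your modern signal"; "your modern signal"; "her poem"; "him"; "her quiet window under the painting"; "the painting". Number 1 is "some clever laboratory on each rhythm under your modern signal".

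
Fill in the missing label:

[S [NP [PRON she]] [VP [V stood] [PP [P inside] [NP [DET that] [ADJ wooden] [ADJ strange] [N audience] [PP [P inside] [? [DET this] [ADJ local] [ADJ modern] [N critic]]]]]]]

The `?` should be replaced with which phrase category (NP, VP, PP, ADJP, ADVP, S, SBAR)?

NP

The `?` node immediately contains: DET 'this', ADJ 'local', ADJ 'modern', N 'critic'. That is the internal structure of a noun phrase, so the label is NP.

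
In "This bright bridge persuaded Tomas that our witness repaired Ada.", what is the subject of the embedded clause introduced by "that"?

"our witness" is the NP that combines with the VP headed by "repaired" to form the embedded clause introduced by "that" — the subject.

our witness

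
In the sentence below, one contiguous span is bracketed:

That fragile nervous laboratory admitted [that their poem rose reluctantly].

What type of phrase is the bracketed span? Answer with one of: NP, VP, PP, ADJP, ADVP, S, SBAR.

The span is built around the complementizer "that" — a subordinate clause (SBAR).

SBAR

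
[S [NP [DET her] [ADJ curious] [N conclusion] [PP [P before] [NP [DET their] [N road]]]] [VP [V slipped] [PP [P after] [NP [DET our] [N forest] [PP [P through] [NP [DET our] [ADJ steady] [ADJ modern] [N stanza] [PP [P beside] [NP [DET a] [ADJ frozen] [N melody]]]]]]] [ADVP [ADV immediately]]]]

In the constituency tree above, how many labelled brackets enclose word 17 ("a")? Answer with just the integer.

Counting open brackets not yet closed at "a": [S [VP [PP [NP [PP [NP [PP [NP [DET = 9.

9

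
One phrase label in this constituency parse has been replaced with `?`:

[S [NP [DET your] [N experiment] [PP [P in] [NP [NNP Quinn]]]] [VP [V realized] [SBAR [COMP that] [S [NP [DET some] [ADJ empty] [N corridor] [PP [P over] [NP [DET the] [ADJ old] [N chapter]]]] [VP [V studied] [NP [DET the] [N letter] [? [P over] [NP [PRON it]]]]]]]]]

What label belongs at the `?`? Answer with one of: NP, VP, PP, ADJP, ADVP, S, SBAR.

PP

The `?` node immediately contains: P 'over', NP. That is the internal structure of a prepositional phrase, so the label is PP.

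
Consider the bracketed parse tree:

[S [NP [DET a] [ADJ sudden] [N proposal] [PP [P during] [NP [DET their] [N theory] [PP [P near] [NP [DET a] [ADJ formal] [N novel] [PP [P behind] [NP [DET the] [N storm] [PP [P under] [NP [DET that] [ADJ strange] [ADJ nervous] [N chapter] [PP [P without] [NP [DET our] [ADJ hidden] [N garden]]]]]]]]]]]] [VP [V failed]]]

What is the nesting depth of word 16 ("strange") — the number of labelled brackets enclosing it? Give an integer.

11

The word sits inside ADJ, which is inside NP, inside PP, inside NP, inside PP, inside NP, inside PP, inside NP, inside PP, inside NP, inside S — 11 brackets in all.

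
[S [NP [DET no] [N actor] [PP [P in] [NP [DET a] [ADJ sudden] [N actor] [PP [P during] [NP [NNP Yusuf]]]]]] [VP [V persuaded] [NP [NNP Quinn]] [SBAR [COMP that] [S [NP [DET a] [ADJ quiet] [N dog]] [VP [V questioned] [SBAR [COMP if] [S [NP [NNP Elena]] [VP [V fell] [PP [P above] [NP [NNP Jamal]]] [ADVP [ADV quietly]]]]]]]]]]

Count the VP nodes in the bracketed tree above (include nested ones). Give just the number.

3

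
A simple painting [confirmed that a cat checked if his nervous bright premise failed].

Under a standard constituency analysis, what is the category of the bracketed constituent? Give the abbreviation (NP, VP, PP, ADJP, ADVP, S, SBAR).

VP

The span is built around the verb "confirmed" — a verb phrase (VP).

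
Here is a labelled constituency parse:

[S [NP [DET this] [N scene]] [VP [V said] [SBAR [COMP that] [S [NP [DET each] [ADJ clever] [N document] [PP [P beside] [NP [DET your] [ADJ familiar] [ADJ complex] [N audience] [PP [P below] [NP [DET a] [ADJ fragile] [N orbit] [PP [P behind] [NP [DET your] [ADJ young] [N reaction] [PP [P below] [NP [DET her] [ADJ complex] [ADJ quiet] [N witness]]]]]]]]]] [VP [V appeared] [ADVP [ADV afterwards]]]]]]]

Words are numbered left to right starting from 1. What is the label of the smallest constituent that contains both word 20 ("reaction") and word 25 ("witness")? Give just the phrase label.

Word 20 lies under S → VP → SBAR → S → NP → PP → NP → PP → NP → PP → NP → N; word 25 lies under S → VP → SBAR → S → NP → PP → NP → PP → NP → PP → NP → PP → NP → N. The lowest shared node is the NP.

NP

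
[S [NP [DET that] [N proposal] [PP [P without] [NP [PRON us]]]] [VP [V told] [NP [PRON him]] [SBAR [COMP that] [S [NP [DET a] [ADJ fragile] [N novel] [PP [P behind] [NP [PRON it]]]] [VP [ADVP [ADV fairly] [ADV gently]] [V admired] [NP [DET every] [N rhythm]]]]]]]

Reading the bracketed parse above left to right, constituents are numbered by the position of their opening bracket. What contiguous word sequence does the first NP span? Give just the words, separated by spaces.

In left-to-right order the NP constituents are "that proposal without us"; "us"; "him"; "a fragile novel behind it"; "it"; "every rhythm". Number 1 is "that proposal without us".

that proposal without us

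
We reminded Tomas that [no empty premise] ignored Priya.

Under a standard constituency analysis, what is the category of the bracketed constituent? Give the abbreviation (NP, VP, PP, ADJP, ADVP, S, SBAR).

"premise" is the head of the bracketed span, so the span is a noun phrase: NP.

NP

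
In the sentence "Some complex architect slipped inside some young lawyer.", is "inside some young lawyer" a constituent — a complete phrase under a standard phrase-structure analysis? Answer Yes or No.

These words form the whole prepositional phrase headed by "inside", so yes — one constituent.

Yes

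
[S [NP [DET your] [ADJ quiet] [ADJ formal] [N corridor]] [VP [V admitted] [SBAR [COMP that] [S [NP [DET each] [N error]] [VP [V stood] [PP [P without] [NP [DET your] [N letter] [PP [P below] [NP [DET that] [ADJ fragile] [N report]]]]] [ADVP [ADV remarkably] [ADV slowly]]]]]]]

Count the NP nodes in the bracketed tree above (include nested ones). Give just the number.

4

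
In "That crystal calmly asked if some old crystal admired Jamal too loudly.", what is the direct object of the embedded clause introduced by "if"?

Jamal

"admired" heads the VP of the embedded clause introduced by "if", and "Jamal" is its direct object.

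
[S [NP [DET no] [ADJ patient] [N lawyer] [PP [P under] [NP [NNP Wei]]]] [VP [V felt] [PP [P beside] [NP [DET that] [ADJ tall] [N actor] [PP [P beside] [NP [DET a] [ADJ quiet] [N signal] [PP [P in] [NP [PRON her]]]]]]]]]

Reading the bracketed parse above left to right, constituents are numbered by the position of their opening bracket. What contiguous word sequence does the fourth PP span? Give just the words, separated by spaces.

In left-to-right order the PP constituents are "under Wei"; "beside that tall actor beside a quiet signal in her"; "beside a quiet signal in her"; "in her". Number 4 is "in her".

in her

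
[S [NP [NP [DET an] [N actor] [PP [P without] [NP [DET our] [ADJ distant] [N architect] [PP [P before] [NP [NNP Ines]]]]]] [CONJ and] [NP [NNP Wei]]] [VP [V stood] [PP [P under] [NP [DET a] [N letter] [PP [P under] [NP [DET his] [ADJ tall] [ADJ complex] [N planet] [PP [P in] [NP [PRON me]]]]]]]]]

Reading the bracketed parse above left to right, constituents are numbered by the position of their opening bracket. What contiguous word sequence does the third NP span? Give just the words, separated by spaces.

The NP opening brackets appear, in order, over: "an actor without our distant architect before Ines and Wei"; "an actor without our distant architect before Ines"; "our distant architect before Ines"; "Ines"; "Wei"; "a letter under his tall complex planet in me"; "his tall complex planet in me"; "me". The third one spans "our distant architect before Ines".

our distant architect before Ines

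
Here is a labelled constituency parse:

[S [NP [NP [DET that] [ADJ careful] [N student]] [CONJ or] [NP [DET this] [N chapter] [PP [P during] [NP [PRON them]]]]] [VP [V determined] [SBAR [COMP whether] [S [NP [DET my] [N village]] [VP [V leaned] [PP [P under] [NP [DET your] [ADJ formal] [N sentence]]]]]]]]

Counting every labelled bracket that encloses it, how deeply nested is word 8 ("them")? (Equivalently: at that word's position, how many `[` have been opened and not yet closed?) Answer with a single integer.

6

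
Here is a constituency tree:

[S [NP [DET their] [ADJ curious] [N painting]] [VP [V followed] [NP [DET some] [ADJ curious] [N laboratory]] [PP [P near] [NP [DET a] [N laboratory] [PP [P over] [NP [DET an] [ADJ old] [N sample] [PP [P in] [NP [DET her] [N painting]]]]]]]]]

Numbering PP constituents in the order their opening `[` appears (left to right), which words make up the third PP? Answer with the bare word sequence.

in her painting

The PP opening brackets appear, in order, over: "near a laboratory over an old sample in her painting"; "over an old sample in her painting"; "in her painting". The third one spans "in her painting".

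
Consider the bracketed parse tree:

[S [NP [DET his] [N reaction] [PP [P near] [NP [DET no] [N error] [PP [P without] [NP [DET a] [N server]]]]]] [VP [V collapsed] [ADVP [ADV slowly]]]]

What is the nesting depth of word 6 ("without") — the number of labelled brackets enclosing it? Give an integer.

The word sits inside P, which is inside PP, inside NP, inside PP, inside NP, inside S — 6 brackets in all.

6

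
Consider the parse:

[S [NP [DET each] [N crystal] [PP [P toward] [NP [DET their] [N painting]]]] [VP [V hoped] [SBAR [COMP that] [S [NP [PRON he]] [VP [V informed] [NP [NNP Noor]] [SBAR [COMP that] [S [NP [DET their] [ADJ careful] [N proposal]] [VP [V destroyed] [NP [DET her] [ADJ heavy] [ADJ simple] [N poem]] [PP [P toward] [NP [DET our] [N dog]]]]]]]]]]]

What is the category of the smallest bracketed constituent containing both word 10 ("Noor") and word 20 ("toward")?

VP

Both words fall inside [VP informed Noor that their careful proposal destroyed her heavy simple poem toward our dog] (words 9–22), and no smaller constituent contains them both. Label: VP.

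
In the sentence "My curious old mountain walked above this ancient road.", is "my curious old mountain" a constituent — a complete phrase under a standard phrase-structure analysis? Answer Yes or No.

Yes

The sequence corresponds to a single NP node — the noun phrase "my curious old mountain".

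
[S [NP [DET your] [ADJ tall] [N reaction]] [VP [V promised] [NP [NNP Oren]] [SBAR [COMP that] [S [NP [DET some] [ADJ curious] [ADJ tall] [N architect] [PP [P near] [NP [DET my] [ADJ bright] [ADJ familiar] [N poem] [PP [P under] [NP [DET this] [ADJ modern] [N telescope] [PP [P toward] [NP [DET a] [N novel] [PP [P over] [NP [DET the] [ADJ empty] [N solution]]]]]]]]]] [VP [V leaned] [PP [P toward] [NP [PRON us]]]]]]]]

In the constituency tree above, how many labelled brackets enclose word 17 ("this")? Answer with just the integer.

10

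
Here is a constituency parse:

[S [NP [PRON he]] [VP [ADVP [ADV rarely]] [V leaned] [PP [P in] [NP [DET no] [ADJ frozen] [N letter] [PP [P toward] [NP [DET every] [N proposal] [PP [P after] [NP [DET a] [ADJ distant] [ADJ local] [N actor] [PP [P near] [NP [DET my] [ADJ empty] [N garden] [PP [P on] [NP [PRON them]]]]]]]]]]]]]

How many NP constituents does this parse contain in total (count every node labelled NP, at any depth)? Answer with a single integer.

6

The NP constituents are: [NP he]; [NP no frozen letter toward every proposal after a distant local actor near my empty garden on them]; [NP every proposal after a distant local actor near my empty garden on them]; [NP a distant local actor near my empty garden on them]; [NP my empty garden on them]; [NP them]. Total: 6.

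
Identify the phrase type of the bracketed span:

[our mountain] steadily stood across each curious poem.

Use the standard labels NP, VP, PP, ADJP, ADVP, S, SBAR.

NP

The span is built around the noun "mountain" — a noun phrase (NP).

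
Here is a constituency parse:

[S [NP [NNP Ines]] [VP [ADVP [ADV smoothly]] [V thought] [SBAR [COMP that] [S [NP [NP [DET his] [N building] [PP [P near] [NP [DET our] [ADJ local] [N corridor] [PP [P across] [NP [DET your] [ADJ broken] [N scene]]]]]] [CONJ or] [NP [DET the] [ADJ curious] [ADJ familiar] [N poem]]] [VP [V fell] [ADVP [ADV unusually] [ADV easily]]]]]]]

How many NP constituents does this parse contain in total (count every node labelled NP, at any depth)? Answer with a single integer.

6

The NP constituents are: [NP Ines]; [NP his building near our local corridor across your broken scene or the curious familiar poem]; [NP his building near our local corridor across your broken scene]; [NP our local corridor across your broken scene]; [NP your broken scene]; [NP the curious familiar poem]. Total: 6.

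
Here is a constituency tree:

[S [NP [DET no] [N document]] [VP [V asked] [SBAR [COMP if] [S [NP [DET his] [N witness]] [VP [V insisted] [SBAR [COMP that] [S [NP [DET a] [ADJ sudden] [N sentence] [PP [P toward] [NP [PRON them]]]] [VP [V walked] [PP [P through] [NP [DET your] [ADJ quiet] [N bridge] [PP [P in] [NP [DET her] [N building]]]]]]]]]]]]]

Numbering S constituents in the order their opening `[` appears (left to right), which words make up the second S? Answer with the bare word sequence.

Opening `[S` markers occur at word positions 1, 5, 9; the second of these opens the constituent [S his witness insisted that a sudden sentence toward them walked through your quiet bridge in her building].

his witness insisted that a sudden sentence toward them walked through your quiet bridge in her building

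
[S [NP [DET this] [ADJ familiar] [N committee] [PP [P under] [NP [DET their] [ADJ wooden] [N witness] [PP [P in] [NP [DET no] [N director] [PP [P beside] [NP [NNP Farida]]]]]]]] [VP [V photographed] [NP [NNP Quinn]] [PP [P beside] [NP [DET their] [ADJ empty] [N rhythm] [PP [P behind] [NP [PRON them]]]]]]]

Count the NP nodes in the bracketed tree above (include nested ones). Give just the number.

7

The NP constituents are: [NP this familiar committee under their wooden witness in no director beside Farida]; [NP their wooden witness in no director beside Farida]; [NP no director beside Farida]; [NP Farida]; [NP Quinn]; [NP their empty rhythm behind them] …. Total: 7.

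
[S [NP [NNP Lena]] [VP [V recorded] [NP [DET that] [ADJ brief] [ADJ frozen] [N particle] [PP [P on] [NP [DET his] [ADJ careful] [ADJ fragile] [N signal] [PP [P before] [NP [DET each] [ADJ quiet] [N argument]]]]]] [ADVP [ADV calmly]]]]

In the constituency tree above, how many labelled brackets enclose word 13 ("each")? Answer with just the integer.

8

The word sits inside DET, which is inside NP, inside PP, inside NP, inside PP, inside NP, inside VP, inside S — 8 brackets in all.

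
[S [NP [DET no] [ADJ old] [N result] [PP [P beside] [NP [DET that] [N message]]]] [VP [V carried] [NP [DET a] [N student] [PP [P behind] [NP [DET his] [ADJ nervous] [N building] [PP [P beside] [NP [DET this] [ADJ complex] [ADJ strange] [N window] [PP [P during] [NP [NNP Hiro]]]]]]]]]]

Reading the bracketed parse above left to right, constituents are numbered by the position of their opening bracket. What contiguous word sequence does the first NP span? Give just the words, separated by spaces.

no old result beside that message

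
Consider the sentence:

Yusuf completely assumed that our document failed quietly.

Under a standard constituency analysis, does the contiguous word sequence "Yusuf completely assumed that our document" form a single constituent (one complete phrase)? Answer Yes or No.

No

"Yusuf" belongs to the noun phrase "Yusuf" while "document" belongs to the verb phrase "completely assumed that our document failed quietly"; a span that runs across that boundary is not a single phrase.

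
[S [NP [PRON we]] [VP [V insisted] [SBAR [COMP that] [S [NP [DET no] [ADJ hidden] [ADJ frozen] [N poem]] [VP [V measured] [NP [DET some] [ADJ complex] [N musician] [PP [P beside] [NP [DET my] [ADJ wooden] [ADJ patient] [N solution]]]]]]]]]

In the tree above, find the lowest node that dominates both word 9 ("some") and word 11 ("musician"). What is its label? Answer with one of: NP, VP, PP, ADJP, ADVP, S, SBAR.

NP

The smallest bracket enclosing both words is [NP some complex musician beside my wooden patient solution], so the label is NP.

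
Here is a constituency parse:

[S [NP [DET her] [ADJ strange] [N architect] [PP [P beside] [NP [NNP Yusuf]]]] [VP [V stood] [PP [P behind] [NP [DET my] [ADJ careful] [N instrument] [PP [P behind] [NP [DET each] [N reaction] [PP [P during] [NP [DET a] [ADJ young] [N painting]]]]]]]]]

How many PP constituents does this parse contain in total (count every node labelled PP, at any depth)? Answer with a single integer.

4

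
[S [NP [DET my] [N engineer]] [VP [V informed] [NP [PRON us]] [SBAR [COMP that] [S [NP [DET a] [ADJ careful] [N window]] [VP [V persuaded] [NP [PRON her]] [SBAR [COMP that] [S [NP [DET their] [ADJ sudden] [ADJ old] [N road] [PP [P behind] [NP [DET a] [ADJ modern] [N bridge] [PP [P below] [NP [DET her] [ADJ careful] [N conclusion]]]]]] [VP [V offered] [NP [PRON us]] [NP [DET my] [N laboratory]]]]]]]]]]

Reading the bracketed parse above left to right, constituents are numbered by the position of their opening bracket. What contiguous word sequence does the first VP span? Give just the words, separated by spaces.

In left-to-right order the VP constituents are "informed us that a careful window persuaded her that their sudden old road behind a modern bridge below her careful conclusion offered us my laboratory"; "persuaded her that their sudden old road behind a modern bridge below her careful conclusion offered us my laboratory"; "offered us my laboratory". Number 1 is "informed us that a careful window persuaded her that their sudden old road behind a modern bridge below her careful conclusion offered us my laboratory".

informed us that a careful window persuaded her that their sudden old road behind a modern bridge below her careful conclusion offered us my laboratory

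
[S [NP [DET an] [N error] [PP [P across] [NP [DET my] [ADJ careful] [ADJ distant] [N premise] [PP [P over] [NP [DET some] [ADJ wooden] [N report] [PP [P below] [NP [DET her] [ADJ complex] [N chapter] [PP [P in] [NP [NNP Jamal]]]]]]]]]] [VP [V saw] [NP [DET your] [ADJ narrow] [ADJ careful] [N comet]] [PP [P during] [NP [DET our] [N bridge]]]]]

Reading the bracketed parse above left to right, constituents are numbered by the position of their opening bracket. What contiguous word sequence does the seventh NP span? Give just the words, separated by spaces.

our bridge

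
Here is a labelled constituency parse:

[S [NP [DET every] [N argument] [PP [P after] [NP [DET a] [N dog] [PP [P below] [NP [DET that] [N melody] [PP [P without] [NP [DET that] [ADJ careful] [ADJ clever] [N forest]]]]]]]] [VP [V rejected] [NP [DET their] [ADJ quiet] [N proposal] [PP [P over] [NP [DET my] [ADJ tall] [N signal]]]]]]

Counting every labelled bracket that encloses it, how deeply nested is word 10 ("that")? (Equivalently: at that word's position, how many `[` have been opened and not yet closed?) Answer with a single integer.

9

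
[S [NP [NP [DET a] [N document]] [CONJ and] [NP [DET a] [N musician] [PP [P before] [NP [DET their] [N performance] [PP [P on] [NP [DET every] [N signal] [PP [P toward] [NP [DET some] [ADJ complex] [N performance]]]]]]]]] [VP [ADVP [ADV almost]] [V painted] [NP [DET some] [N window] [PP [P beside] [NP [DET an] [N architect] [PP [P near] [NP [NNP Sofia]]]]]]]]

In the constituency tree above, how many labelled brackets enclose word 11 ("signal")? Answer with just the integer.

8

Path from the root down to the word: S → NP → NP → PP → NP → PP → NP → N. That is 8 enclosing brackets.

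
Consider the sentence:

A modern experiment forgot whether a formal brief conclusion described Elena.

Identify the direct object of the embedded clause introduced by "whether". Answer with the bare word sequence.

Elena

Within the embedded clause introduced by "whether", the direct object of "described" is "Elena".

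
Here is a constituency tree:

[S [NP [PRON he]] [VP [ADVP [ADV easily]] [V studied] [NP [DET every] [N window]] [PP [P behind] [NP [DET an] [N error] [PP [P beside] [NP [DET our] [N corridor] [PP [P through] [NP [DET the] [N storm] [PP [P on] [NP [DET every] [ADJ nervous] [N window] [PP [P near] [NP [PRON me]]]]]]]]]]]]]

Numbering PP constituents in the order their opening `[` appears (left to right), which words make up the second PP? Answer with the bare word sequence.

beside our corridor through the storm on every nervous window near me

In left-to-right order the PP constituents are "behind an error beside our corridor through the storm on every nervous window near me"; "beside our corridor through the storm on every nervous window near me"; "through the storm on every nervous window near me"; "on every nervous window near me"; "near me". Number 2 is "beside our corridor through the storm on every nervous window near me".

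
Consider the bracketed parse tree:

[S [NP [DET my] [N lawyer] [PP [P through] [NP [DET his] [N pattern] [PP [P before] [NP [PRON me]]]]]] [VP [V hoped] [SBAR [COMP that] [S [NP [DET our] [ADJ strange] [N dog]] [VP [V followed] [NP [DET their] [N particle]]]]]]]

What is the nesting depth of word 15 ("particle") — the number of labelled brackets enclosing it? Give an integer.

7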